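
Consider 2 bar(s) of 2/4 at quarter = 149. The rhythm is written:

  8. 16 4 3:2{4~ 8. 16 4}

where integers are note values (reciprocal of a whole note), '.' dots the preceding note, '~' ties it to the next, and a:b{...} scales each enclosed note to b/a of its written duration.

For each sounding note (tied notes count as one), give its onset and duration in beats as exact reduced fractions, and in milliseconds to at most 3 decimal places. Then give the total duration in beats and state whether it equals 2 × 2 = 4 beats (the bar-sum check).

1) 0.0ms=0b +302.013ms=3/4b
2) 302.013ms=3/4b +100.671ms=1/4b
3) 402.685ms=1b +402.685ms=1b
4) 805.369ms=2b +469.799ms=7/6b
5) 1275.168ms=19/6b +67.114ms=1/6b
6) 1342.282ms=10/3b +268.456ms=2/3b
Σ=4b of 4 (149bpm 2/4) — PASS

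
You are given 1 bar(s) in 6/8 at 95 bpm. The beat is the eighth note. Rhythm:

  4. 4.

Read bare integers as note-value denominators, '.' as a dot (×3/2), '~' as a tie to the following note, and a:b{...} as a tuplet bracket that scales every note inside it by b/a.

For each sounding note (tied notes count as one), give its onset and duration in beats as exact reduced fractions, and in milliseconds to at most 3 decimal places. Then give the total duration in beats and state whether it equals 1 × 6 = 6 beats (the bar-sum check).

1) 0.0ms=0b +1894.737ms=3b
2) 1894.737ms=3b +1894.737ms=3b
Σ=6b of 6 (95bpm 6/8) — PASS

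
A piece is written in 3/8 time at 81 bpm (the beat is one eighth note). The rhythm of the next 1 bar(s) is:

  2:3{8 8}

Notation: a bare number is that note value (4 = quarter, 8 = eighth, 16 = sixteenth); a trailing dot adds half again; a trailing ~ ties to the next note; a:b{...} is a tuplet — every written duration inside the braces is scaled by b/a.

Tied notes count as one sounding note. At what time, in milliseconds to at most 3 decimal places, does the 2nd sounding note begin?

note 2 onset = 3/2b = 1111.111ms

1. 0.0ms @ 0 + 1111.111ms (3/2)
2. 1111.111ms @ 3/2 + 1111.111ms (3/2)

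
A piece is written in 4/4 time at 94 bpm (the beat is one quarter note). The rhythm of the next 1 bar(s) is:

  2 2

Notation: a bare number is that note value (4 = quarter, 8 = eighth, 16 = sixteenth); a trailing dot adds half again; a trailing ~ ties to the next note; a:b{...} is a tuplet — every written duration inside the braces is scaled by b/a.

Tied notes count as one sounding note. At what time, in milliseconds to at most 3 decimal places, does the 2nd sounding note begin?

1. 0.0ms @ 0 + 1276.596ms (2)
2. 1276.596ms @ 2 + 1276.596ms (2)

note 2 onset = 2b = 1276.596ms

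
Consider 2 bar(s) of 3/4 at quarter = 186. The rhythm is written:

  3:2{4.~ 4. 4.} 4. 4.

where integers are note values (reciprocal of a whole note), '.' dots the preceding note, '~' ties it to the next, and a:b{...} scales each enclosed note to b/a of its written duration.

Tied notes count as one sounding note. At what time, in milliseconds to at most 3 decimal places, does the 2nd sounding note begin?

1. 0.0ms @ 0 + 645.161ms (2)
2. 645.161ms @ 2 + 322.581ms (1)
3. 967.742ms @ 3 + 483.871ms (3/2)
4. 1451.613ms @ 9/2 + 483.871ms (3/2)

note 2 onset = 2b = 645.161ms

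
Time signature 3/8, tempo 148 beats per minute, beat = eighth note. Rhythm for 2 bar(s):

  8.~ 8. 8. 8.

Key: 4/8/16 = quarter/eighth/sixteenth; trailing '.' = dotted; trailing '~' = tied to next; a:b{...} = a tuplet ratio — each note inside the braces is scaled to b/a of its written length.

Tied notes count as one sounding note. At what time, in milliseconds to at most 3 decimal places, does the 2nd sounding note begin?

1. 0.0ms @ 0 + 1216.216ms (3)
2. 1216.216ms @ 3 + 608.108ms (3/2)
3. 1824.324ms @ 9/2 + 608.108ms (3/2)

note 2 onset = 3b = 1216.216ms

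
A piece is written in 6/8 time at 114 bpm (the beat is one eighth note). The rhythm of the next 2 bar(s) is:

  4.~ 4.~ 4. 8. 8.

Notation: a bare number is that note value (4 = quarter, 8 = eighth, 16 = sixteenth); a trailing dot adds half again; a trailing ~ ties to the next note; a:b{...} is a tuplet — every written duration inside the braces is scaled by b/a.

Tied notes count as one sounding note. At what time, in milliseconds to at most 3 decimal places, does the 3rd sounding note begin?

note 3 onset = 21/2b = 5526.316ms

1. 0.0ms @ 0 + 4736.842ms (9)
2. 4736.842ms @ 9 + 789.474ms (3/2)
3. 5526.316ms @ 21/2 + 789.474ms (3/2)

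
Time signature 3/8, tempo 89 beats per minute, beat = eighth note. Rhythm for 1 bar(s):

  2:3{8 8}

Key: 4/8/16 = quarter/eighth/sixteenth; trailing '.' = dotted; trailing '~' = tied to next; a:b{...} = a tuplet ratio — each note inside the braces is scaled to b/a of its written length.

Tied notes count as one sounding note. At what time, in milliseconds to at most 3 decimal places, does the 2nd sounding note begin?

note 2 onset = 3/2b = 1011.236ms

1. 0.0ms @ 0 + 1011.236ms (3/2)
2. 1011.236ms @ 3/2 + 1011.236ms (3/2)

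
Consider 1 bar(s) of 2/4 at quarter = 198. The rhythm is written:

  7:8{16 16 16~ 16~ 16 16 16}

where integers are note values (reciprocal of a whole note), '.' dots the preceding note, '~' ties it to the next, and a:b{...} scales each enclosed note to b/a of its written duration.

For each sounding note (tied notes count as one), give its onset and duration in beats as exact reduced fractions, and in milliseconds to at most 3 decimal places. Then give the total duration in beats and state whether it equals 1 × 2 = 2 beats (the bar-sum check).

1) 0.0ms=0b +86.58ms=2/7b
2) 86.58ms=2/7b +86.58ms=2/7b
3) 173.16ms=4/7b +259.74ms=6/7b
4) 432.9ms=10/7b +86.58ms=2/7b
5) 519.481ms=12/7b +86.58ms=2/7b
Σ=2b of 2 (198bpm 2/4) — PASS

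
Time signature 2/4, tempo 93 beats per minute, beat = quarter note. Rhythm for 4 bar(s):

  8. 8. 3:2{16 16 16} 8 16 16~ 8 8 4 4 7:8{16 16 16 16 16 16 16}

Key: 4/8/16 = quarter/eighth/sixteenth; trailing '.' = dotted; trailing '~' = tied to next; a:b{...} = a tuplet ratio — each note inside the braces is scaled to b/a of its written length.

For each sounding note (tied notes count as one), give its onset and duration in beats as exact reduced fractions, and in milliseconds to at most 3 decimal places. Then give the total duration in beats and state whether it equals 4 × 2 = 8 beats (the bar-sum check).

1) 0.0ms=0b +483.871ms=3/4b
2) 483.871ms=3/4b +483.871ms=3/4b
3) 967.742ms=3/2b +107.527ms=1/6b
4) 1075.269ms=5/3b +107.527ms=1/6b
5) 1182.796ms=11/6b +107.527ms=1/6b
6) 1290.323ms=2b +322.581ms=1/2b
7) 1612.903ms=5/2b +161.29ms=1/4b
8) 1774.194ms=11/4b +483.871ms=3/4b
9) 2258.065ms=7/2b +322.581ms=1/2b
10) 2580.645ms=4b +645.161ms=1b
11) 3225.806ms=5b +645.161ms=1b
12) 3870.968ms=6b +184.332ms=2/7b
13) 4055.3ms=44/7b +184.332ms=2/7b
14) 4239.631ms=46/7b +184.332ms=2/7b
15) 4423.963ms=48/7b +184.332ms=2/7b
16) 4608.295ms=50/7b +184.332ms=2/7b
17) 4792.627ms=52/7b +184.332ms=2/7b
18) 4976.959ms=54/7b +184.332ms=2/7b
Σ=8b of 8 (93bpm 2/4) — PASS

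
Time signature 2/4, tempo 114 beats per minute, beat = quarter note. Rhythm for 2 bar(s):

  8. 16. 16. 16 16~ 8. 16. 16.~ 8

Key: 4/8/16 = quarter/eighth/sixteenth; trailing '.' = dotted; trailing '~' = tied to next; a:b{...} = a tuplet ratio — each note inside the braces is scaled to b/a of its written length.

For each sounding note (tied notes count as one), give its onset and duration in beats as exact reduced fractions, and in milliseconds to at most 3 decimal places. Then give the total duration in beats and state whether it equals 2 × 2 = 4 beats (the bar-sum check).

1) 0.0ms=0b +394.737ms=3/4b
2) 394.737ms=3/4b +197.368ms=3/8b
3) 592.105ms=9/8b +197.368ms=3/8b
4) 789.474ms=3/2b +131.579ms=1/4b
5) 921.053ms=7/4b +526.316ms=1b
6) 1447.368ms=11/4b +197.368ms=3/8b
7) 1644.737ms=25/8b +460.526ms=7/8b
Σ=4b of 4 (114bpm 2/4) — PASS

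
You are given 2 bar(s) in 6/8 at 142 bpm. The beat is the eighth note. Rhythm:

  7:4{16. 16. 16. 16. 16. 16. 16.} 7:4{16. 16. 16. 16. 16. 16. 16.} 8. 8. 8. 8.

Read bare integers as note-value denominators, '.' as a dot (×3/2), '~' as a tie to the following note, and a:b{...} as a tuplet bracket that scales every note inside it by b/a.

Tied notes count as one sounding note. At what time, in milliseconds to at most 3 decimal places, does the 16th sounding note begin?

1. 0.0ms @ 0 + 181.087ms (3/7)
2. 181.087ms @ 3/7 + 181.087ms (3/7)
3. 362.173ms @ 6/7 + 181.087ms (3/7)
4. 543.26ms @ 9/7 + 181.087ms (3/7)
5. 724.346ms @ 12/7 + 181.087ms (3/7)
6. 905.433ms @ 15/7 + 181.087ms (3/7)
7. 1086.519ms @ 18/7 + 181.087ms (3/7)
8. 1267.606ms @ 3 + 181.087ms (3/7)
9. 1448.692ms @ 24/7 + 181.087ms (3/7)
10. 1629.779ms @ 27/7 + 181.087ms (3/7)
11. 1810.865ms @ 30/7 + 181.087ms (3/7)
12. 1991.952ms @ 33/7 + 181.087ms (3/7)
13. 2173.038ms @ 36/7 + 181.087ms (3/7)
14. 2354.125ms @ 39/7 + 181.087ms (3/7)
15. 2535.211ms @ 6 + 633.803ms (3/2)
16. 3169.014ms @ 15/2 + 633.803ms (3/2)
17. 3802.817ms @ 9 + 633.803ms (3/2)
18. 4436.62ms @ 21/2 + 633.803ms (3/2)

note 16 onset = 15/2b = 3169.014ms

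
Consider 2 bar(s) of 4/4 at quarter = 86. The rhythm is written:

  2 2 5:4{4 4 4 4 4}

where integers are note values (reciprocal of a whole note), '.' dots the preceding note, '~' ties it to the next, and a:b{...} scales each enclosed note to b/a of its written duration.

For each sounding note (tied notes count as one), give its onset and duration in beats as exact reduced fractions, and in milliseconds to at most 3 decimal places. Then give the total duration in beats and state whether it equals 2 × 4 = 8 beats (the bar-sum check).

1) 0.0ms=0b +1395.349ms=2b
2) 1395.349ms=2b +1395.349ms=2b
3) 2790.698ms=4b +558.14ms=4/5b
4) 3348.837ms=24/5b +558.14ms=4/5b
5) 3906.977ms=28/5b +558.14ms=4/5b
6) 4465.116ms=32/5b +558.14ms=4/5b
7) 5023.256ms=36/5b +558.14ms=4/5b
Σ=8b of 8 (86bpm 4/4) — PASS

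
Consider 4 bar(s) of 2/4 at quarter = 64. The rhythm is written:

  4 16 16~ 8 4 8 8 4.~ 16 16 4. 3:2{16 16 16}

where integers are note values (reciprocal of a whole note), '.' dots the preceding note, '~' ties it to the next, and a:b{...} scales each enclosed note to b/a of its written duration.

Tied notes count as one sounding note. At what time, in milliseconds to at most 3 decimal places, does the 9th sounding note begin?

1. 0.0ms @ 0 + 937.5ms (1)
2. 937.5ms @ 1 + 234.375ms (1/4)
3. 1171.875ms @ 5/4 + 703.125ms (3/4)
4. 1875.0ms @ 2 + 937.5ms (1)
5. 2812.5ms @ 3 + 468.75ms (1/2)
6. 3281.25ms @ 7/2 + 468.75ms (1/2)
7. 3750.0ms @ 4 + 1640.625ms (7/4)
8. 5390.625ms @ 23/4 + 234.375ms (1/4)
9. 5625.0ms @ 6 + 1406.25ms (3/2)
10. 7031.25ms @ 15/2 + 156.25ms (1/6)
11. 7187.5ms @ 23/3 + 156.25ms (1/6)
12. 7343.75ms @ 47/6 + 156.25ms (1/6)

note 9 onset = 6b = 5625.0ms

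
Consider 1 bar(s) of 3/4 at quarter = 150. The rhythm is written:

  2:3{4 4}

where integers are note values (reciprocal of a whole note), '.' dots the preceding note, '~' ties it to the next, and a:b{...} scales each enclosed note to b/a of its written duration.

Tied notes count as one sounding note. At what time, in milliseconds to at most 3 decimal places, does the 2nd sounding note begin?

note 2 onset = 3/2b = 600.0ms

1. 0.0ms @ 0 + 600.0ms (3/2)
2. 600.0ms @ 3/2 + 600.0ms (3/2)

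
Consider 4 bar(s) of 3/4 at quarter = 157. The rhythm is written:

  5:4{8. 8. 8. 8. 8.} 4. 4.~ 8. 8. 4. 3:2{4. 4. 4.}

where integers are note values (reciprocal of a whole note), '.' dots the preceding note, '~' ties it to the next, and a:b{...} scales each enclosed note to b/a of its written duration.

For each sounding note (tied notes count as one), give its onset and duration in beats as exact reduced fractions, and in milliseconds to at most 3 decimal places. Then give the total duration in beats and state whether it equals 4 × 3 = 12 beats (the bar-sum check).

1) 0.0ms=0b +229.299ms=3/5b
2) 229.299ms=3/5b +229.299ms=3/5b
3) 458.599ms=6/5b +229.299ms=3/5b
4) 687.898ms=9/5b +229.299ms=3/5b
5) 917.197ms=12/5b +229.299ms=3/5b
6) 1146.497ms=3b +573.248ms=3/2b
7) 1719.745ms=9/2b +859.873ms=9/4b
8) 2579.618ms=27/4b +286.624ms=3/4b
9) 2866.242ms=15/2b +573.248ms=3/2b
10) 3439.49ms=9b +382.166ms=1b
11) 3821.656ms=10b +382.166ms=1b
12) 4203.822ms=11b +382.166ms=1b
Σ=12b of 12 (157bpm 3/4) — PASS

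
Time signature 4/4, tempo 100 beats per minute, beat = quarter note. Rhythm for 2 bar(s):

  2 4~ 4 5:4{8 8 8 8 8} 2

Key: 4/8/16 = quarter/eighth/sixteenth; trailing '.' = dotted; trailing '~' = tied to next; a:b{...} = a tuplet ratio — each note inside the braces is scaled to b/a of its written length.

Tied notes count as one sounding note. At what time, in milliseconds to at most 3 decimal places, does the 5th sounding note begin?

note 5 onset = 24/5b = 2880.0ms

1. 0.0ms @ 0 + 1200.0ms (2)
2. 1200.0ms @ 2 + 1200.0ms (2)
3. 2400.0ms @ 4 + 240.0ms (2/5)
4. 2640.0ms @ 22/5 + 240.0ms (2/5)
5. 2880.0ms @ 24/5 + 240.0ms (2/5)
6. 3120.0ms @ 26/5 + 240.0ms (2/5)
7. 3360.0ms @ 28/5 + 240.0ms (2/5)
8. 3600.0ms @ 6 + 1200.0ms (2)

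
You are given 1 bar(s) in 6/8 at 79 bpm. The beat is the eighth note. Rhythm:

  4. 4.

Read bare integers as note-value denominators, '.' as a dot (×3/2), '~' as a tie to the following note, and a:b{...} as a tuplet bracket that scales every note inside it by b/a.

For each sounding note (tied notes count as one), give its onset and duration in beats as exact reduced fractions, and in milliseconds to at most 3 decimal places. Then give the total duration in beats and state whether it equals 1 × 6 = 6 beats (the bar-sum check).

1) 0.0ms=0b +2278.481ms=3b
2) 2278.481ms=3b +2278.481ms=3b
Σ=6b of 6 (79bpm 6/8) — PASS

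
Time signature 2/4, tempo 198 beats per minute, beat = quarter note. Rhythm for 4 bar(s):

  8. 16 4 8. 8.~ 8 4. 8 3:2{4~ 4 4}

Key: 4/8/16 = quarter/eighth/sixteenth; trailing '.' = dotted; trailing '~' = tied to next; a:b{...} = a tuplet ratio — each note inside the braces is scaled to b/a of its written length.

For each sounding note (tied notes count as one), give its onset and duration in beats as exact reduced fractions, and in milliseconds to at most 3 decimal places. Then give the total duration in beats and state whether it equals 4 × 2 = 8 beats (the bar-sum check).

1) 0.0ms=0b +227.273ms=3/4b
2) 227.273ms=3/4b +75.758ms=1/4b
3) 303.03ms=1b +303.03ms=1b
4) 606.061ms=2b +227.273ms=3/4b
5) 833.333ms=11/4b +378.788ms=5/4b
6) 1212.121ms=4b +454.545ms=3/2b
7) 1666.667ms=11/2b +151.515ms=1/2b
8) 1818.182ms=6b +404.04ms=4/3b
9) 2222.222ms=22/3b +202.02ms=2/3b
Σ=8b of 8 (198bpm 2/4) — PASS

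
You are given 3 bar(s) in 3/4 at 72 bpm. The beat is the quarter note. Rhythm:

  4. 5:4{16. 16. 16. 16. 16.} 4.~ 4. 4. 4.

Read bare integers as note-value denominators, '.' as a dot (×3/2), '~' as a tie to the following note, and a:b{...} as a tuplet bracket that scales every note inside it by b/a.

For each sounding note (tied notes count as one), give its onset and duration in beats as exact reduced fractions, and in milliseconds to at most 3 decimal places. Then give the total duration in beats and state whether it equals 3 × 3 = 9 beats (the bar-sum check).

1) 0.0ms=0b +1250.0ms=3/2b
2) 1250.0ms=3/2b +250.0ms=3/10b
3) 1500.0ms=9/5b +250.0ms=3/10b
4) 1750.0ms=21/10b +250.0ms=3/10b
5) 2000.0ms=12/5b +250.0ms=3/10b
6) 2250.0ms=27/10b +250.0ms=3/10b
7) 2500.0ms=3b +2500.0ms=3b
8) 5000.0ms=6b +1250.0ms=3/2b
9) 6250.0ms=15/2b +1250.0ms=3/2b
Σ=9b of 9 (72bpm 3/4) — PASS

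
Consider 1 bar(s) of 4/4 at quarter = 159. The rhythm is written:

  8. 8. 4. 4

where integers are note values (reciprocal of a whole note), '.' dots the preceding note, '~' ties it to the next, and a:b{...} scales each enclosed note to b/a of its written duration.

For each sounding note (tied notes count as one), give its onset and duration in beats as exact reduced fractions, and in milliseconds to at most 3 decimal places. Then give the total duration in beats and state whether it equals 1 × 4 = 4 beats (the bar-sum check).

1) 0.0ms=0b +283.019ms=3/4b
2) 283.019ms=3/4b +283.019ms=3/4b
3) 566.038ms=3/2b +566.038ms=3/2b
4) 1132.075ms=3b +377.358ms=1b
Σ=4b of 4 (159bpm 4/4) — PASS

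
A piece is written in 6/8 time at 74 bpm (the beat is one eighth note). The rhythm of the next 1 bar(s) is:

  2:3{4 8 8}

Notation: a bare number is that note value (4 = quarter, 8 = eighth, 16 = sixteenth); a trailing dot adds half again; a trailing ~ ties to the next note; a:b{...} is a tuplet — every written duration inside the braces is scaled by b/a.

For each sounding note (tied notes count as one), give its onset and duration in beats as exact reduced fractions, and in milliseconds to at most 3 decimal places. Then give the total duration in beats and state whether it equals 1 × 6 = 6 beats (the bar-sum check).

1) 0.0ms=0b +2432.432ms=3b
2) 2432.432ms=3b +1216.216ms=3/2b
3) 3648.649ms=9/2b +1216.216ms=3/2b
Σ=6b of 6 (74bpm 6/8) — PASS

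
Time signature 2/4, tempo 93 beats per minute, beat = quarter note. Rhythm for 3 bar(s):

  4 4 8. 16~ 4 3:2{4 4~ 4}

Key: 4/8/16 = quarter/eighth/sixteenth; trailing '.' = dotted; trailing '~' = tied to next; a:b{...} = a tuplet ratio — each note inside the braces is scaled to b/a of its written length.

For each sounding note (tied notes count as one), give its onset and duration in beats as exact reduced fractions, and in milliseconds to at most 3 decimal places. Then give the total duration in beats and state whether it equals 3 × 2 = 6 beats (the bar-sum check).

1) 0.0ms=0b +645.161ms=1b
2) 645.161ms=1b +645.161ms=1b
3) 1290.323ms=2b +483.871ms=3/4b
4) 1774.194ms=11/4b +806.452ms=5/4b
5) 2580.645ms=4b +430.108ms=2/3b
6) 3010.753ms=14/3b +860.215ms=4/3b
Σ=6b of 6 (93bpm 2/4) — PASS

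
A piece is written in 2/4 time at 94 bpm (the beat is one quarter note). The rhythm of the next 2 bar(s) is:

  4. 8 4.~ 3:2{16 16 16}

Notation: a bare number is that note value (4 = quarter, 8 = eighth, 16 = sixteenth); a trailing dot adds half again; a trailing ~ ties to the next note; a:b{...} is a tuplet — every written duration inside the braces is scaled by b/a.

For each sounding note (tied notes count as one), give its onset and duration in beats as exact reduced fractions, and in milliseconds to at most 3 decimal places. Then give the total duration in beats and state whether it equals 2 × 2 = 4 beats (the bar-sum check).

1) 0.0ms=0b +957.447ms=3/2b
2) 957.447ms=3/2b +319.149ms=1/2b
3) 1276.596ms=2b +1063.83ms=5/3b
4) 2340.426ms=11/3b +106.383ms=1/6b
5) 2446.809ms=23/6b +106.383ms=1/6b
Σ=4b of 4 (94bpm 2/4) — PASS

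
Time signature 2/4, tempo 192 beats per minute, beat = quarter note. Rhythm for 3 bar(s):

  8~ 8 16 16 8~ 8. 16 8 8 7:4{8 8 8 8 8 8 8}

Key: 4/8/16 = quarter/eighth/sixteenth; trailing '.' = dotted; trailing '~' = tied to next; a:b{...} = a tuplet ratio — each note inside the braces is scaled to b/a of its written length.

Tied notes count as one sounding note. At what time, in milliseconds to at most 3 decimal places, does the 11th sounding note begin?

1. 0.0ms @ 0 + 312.5ms (1)
2. 312.5ms @ 1 + 78.125ms (1/4)
3. 390.625ms @ 5/4 + 78.125ms (1/4)
4. 468.75ms @ 3/2 + 390.625ms (5/4)
5. 859.375ms @ 11/4 + 78.125ms (1/4)
6. 937.5ms @ 3 + 156.25ms (1/2)
7. 1093.75ms @ 7/2 + 156.25ms (1/2)
8. 1250.0ms @ 4 + 89.286ms (2/7)
9. 1339.286ms @ 30/7 + 89.286ms (2/7)
10. 1428.571ms @ 32/7 + 89.286ms (2/7)
11. 1517.857ms @ 34/7 + 89.286ms (2/7)
12. 1607.143ms @ 36/7 + 89.286ms (2/7)
13. 1696.429ms @ 38/7 + 89.286ms (2/7)
14. 1785.714ms @ 40/7 + 89.286ms (2/7)

note 11 onset = 34/7b = 1517.857ms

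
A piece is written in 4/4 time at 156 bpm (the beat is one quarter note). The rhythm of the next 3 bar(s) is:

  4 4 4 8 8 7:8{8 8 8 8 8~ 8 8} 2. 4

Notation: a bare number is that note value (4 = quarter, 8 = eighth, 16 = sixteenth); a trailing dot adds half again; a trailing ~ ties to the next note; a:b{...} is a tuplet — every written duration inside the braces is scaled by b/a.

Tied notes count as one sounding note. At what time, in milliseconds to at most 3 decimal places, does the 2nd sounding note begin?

note 2 onset = 1b = 384.615ms

1. 0.0ms @ 0 + 384.615ms (1)
2. 384.615ms @ 1 + 384.615ms (1)
3. 769.231ms @ 2 + 384.615ms (1)
4. 1153.846ms @ 3 + 192.308ms (1/2)
5. 1346.154ms @ 7/2 + 192.308ms (1/2)
6. 1538.462ms @ 4 + 219.78ms (4/7)
7. 1758.242ms @ 32/7 + 219.78ms (4/7)
8. 1978.022ms @ 36/7 + 219.78ms (4/7)
9. 2197.802ms @ 40/7 + 219.78ms (4/7)
10. 2417.582ms @ 44/7 + 439.56ms (8/7)
11. 2857.143ms @ 52/7 + 219.78ms (4/7)
12. 3076.923ms @ 8 + 1153.846ms (3)
13. 4230.769ms @ 11 + 384.615ms (1)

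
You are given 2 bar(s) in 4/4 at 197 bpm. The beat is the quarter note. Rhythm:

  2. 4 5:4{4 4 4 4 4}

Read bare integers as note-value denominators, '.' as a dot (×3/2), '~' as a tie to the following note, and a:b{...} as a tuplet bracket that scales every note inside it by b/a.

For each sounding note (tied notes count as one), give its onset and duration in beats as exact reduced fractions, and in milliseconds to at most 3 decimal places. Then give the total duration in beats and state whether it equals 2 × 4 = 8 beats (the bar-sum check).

1) 0.0ms=0b +913.706ms=3b
2) 913.706ms=3b +304.569ms=1b
3) 1218.274ms=4b +243.655ms=4/5b
4) 1461.929ms=24/5b +243.655ms=4/5b
5) 1705.584ms=28/5b +243.655ms=4/5b
6) 1949.239ms=32/5b +243.655ms=4/5b
7) 2192.893ms=36/5b +243.655ms=4/5b
Σ=8b of 8 (197bpm 4/4) — PASS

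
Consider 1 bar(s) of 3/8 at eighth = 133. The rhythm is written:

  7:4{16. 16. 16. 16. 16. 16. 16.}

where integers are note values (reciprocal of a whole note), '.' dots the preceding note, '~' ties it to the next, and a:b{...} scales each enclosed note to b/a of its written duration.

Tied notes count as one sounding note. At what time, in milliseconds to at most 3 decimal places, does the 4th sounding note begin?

note 4 onset = 9/7b = 580.021ms

1. 0.0ms @ 0 + 193.34ms (3/7)
2. 193.34ms @ 3/7 + 193.34ms (3/7)
3. 386.681ms @ 6/7 + 193.34ms (3/7)
4. 580.021ms @ 9/7 + 193.34ms (3/7)
5. 773.362ms @ 12/7 + 193.34ms (3/7)
6. 966.702ms @ 15/7 + 193.34ms (3/7)
7. 1160.043ms @ 18/7 + 193.34ms (3/7)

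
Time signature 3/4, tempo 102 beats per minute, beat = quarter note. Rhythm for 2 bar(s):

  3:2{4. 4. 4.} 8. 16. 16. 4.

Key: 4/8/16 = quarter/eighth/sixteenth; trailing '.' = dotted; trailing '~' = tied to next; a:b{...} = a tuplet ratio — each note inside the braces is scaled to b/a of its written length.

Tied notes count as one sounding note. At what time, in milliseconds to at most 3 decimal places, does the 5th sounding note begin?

1. 0.0ms @ 0 + 588.235ms (1)
2. 588.235ms @ 1 + 588.235ms (1)
3. 1176.471ms @ 2 + 588.235ms (1)
4. 1764.706ms @ 3 + 441.176ms (3/4)
5. 2205.882ms @ 15/4 + 220.588ms (3/8)
6. 2426.471ms @ 33/8 + 220.588ms (3/8)
7. 2647.059ms @ 9/2 + 882.353ms (3/2)

note 5 onset = 15/4b = 2205.882ms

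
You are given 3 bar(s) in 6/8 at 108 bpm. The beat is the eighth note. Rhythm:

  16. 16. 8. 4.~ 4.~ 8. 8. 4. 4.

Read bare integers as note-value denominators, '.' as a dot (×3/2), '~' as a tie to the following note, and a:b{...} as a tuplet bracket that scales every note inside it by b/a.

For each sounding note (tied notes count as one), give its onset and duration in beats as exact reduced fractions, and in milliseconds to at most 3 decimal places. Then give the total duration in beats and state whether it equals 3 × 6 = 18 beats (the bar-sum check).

1) 0.0ms=0b +416.667ms=3/4b
2) 416.667ms=3/4b +416.667ms=3/4b
3) 833.333ms=3/2b +833.333ms=3/2b
4) 1666.667ms=3b +4166.667ms=15/2b
5) 5833.333ms=21/2b +833.333ms=3/2b
6) 6666.667ms=12b +1666.667ms=3b
7) 8333.333ms=15b +1666.667ms=3b
Σ=18b of 18 (108bpm 6/8) — PASS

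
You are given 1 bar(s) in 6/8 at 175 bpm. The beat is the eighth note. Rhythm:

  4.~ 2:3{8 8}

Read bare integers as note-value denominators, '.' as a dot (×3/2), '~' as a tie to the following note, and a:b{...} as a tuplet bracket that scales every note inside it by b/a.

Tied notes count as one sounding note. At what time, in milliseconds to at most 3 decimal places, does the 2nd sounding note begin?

1. 0.0ms @ 0 + 1542.857ms (9/2)
2. 1542.857ms @ 9/2 + 514.286ms (3/2)

note 2 onset = 9/2b = 1542.857ms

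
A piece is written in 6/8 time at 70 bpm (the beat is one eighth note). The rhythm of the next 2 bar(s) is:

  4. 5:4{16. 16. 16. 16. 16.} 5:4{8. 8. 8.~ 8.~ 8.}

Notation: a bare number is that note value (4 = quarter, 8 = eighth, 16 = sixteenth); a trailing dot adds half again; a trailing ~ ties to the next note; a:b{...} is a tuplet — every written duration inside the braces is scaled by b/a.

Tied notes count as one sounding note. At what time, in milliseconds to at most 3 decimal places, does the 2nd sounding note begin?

note 2 onset = 3b = 2571.429ms

1. 0.0ms @ 0 + 2571.429ms (3)
2. 2571.429ms @ 3 + 514.286ms (3/5)
3. 3085.714ms @ 18/5 + 514.286ms (3/5)
4. 3600.0ms @ 21/5 + 514.286ms (3/5)
5. 4114.286ms @ 24/5 + 514.286ms (3/5)
6. 4628.571ms @ 27/5 + 514.286ms (3/5)
7. 5142.857ms @ 6 + 1028.571ms (6/5)
8. 6171.429ms @ 36/5 + 1028.571ms (6/5)
9. 7200.0ms @ 42/5 + 3085.714ms (18/5)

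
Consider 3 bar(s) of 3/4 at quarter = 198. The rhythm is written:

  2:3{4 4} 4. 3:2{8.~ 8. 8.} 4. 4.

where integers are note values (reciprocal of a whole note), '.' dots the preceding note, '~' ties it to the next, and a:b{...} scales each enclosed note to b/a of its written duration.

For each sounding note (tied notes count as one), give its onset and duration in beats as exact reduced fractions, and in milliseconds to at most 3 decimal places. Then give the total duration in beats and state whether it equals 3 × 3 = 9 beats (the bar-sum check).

1) 0.0ms=0b +454.545ms=3/2b
2) 454.545ms=3/2b +454.545ms=3/2b
3) 909.091ms=3b +454.545ms=3/2b
4) 1363.636ms=9/2b +303.03ms=1b
5) 1666.667ms=11/2b +151.515ms=1/2b
6) 1818.182ms=6b +454.545ms=3/2b
7) 2272.727ms=15/2b +454.545ms=3/2b
Σ=9b of 9 (198bpm 3/4) — PASS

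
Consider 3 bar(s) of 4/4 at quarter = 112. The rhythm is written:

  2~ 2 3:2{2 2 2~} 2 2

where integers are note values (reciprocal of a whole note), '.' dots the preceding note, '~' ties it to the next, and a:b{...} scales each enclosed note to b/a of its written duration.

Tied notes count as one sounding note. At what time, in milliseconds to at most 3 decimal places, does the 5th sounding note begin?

note 5 onset = 10b = 5357.143ms

1. 0.0ms @ 0 + 2142.857ms (4)
2. 2142.857ms @ 4 + 714.286ms (4/3)
3. 2857.143ms @ 16/3 + 714.286ms (4/3)
4. 3571.429ms @ 20/3 + 1785.714ms (10/3)
5. 5357.143ms @ 10 + 1071.429ms (2)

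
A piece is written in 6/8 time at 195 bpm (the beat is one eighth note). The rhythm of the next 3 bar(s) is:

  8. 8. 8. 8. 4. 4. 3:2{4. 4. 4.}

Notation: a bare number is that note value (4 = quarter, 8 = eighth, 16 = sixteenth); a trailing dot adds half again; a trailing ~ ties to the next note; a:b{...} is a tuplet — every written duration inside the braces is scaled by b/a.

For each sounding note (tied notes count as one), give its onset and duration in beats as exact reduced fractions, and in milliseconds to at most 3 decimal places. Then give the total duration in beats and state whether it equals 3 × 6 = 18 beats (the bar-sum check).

1) 0.0ms=0b +461.538ms=3/2b
2) 461.538ms=3/2b +461.538ms=3/2b
3) 923.077ms=3b +461.538ms=3/2b
4) 1384.615ms=9/2b +461.538ms=3/2b
5) 1846.154ms=6b +923.077ms=3b
6) 2769.231ms=9b +923.077ms=3b
7) 3692.308ms=12b +615.385ms=2b
8) 4307.692ms=14b +615.385ms=2b
9) 4923.077ms=16b +615.385ms=2b
Σ=18b of 18 (195bpm 6/8) — PASS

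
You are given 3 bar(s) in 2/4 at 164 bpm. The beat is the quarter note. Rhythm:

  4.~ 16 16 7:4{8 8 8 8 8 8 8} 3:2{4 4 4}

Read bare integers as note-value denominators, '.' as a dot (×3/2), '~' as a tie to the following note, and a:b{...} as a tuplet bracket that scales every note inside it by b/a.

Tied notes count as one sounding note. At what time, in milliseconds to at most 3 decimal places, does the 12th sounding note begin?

1. 0.0ms @ 0 + 640.244ms (7/4)
2. 640.244ms @ 7/4 + 91.463ms (1/4)
3. 731.707ms @ 2 + 104.53ms (2/7)
4. 836.237ms @ 16/7 + 104.53ms (2/7)
5. 940.767ms @ 18/7 + 104.53ms (2/7)
6. 1045.296ms @ 20/7 + 104.53ms (2/7)
7. 1149.826ms @ 22/7 + 104.53ms (2/7)
8. 1254.355ms @ 24/7 + 104.53ms (2/7)
9. 1358.885ms @ 26/7 + 104.53ms (2/7)
10. 1463.415ms @ 4 + 243.902ms (2/3)
11. 1707.317ms @ 14/3 + 243.902ms (2/3)
12. 1951.22ms @ 16/3 + 243.902ms (2/3)

note 12 onset = 16/3b = 1951.22ms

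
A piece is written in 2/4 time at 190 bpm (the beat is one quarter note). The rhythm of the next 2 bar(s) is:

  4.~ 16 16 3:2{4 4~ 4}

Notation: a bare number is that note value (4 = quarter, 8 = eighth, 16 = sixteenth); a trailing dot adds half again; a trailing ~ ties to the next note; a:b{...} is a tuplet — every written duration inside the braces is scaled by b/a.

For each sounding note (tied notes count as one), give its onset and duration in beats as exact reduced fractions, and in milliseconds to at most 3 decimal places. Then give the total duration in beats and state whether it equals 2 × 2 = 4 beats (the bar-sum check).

1) 0.0ms=0b +552.632ms=7/4b
2) 552.632ms=7/4b +78.947ms=1/4b
3) 631.579ms=2b +210.526ms=2/3b
4) 842.105ms=8/3b +421.053ms=4/3b
Σ=4b of 4 (190bpm 2/4) — PASS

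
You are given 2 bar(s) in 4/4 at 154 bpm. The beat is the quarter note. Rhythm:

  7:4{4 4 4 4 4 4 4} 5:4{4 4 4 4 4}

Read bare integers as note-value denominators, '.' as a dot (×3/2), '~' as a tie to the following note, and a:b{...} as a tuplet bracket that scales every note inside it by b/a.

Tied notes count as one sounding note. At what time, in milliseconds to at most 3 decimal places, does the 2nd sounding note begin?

1. 0.0ms @ 0 + 222.635ms (4/7)
2. 222.635ms @ 4/7 + 222.635ms (4/7)
3. 445.269ms @ 8/7 + 222.635ms (4/7)
4. 667.904ms @ 12/7 + 222.635ms (4/7)
5. 890.538ms @ 16/7 + 222.635ms (4/7)
6. 1113.173ms @ 20/7 + 222.635ms (4/7)
7. 1335.807ms @ 24/7 + 222.635ms (4/7)
8. 1558.442ms @ 4 + 311.688ms (4/5)
9. 1870.13ms @ 24/5 + 311.688ms (4/5)
10. 2181.818ms @ 28/5 + 311.688ms (4/5)
11. 2493.506ms @ 32/5 + 311.688ms (4/5)
12. 2805.195ms @ 36/5 + 311.688ms (4/5)

note 2 onset = 4/7b = 222.635ms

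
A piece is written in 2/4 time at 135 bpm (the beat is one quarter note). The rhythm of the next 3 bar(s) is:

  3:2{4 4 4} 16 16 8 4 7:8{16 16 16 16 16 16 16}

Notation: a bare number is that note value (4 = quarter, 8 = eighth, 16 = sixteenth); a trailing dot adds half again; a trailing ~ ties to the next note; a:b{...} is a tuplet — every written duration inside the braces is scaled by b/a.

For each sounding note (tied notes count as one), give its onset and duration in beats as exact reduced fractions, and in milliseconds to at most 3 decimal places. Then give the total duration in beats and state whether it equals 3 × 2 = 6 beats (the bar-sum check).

1) 0.0ms=0b +296.296ms=2/3b
2) 296.296ms=2/3b +296.296ms=2/3b
3) 592.593ms=4/3b +296.296ms=2/3b
4) 888.889ms=2b +111.111ms=1/4b
5) 1000.0ms=9/4b +111.111ms=1/4b
6) 1111.111ms=5/2b +222.222ms=1/2b
7) 1333.333ms=3b +444.444ms=1b
8) 1777.778ms=4b +126.984ms=2/7b
9) 1904.762ms=30/7b +126.984ms=2/7b
10) 2031.746ms=32/7b +126.984ms=2/7b
11) 2158.73ms=34/7b +126.984ms=2/7b
12) 2285.714ms=36/7b +126.984ms=2/7b
13) 2412.698ms=38/7b +126.984ms=2/7b
14) 2539.683ms=40/7b +126.984ms=2/7b
Σ=6b of 6 (135bpm 2/4) — PASS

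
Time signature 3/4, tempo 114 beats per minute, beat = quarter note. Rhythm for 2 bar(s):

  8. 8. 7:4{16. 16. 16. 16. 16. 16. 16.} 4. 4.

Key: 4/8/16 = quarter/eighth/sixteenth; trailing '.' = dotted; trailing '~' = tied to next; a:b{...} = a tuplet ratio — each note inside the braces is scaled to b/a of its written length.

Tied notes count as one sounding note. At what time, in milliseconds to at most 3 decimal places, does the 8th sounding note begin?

note 8 onset = 18/7b = 1353.383ms

1. 0.0ms @ 0 + 394.737ms (3/4)
2. 394.737ms @ 3/4 + 394.737ms (3/4)
3. 789.474ms @ 3/2 + 112.782ms (3/14)
4. 902.256ms @ 12/7 + 112.782ms (3/14)
5. 1015.038ms @ 27/14 + 112.782ms (3/14)
6. 1127.82ms @ 15/7 + 112.782ms (3/14)
7. 1240.602ms @ 33/14 + 112.782ms (3/14)
8. 1353.383ms @ 18/7 + 112.782ms (3/14)
9. 1466.165ms @ 39/14 + 112.782ms (3/14)
10. 1578.947ms @ 3 + 789.474ms (3/2)
11. 2368.421ms @ 9/2 + 789.474ms (3/2)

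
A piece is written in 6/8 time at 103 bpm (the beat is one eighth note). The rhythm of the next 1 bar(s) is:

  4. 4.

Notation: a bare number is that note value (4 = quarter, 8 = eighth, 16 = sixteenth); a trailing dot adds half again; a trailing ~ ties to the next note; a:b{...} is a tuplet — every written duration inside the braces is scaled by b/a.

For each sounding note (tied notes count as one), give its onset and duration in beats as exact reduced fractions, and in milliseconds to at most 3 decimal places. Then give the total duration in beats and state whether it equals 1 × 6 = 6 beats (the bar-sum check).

1) 0.0ms=0b +1747.573ms=3b
2) 1747.573ms=3b +1747.573ms=3b
Σ=6b of 6 (103bpm 6/8) — PASS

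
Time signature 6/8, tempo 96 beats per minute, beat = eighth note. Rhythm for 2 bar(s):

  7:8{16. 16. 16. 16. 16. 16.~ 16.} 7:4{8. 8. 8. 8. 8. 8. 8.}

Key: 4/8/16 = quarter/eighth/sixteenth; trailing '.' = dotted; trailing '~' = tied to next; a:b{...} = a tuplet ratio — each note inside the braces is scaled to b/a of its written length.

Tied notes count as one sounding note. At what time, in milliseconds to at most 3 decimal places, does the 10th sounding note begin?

note 10 onset = 60/7b = 5357.143ms

1. 0.0ms @ 0 + 535.714ms (6/7)
2. 535.714ms @ 6/7 + 535.714ms (6/7)
3. 1071.429ms @ 12/7 + 535.714ms (6/7)
4. 1607.143ms @ 18/7 + 535.714ms (6/7)
5. 2142.857ms @ 24/7 + 535.714ms (6/7)
6. 2678.571ms @ 30/7 + 1071.429ms (12/7)
7. 3750.0ms @ 6 + 535.714ms (6/7)
8. 4285.714ms @ 48/7 + 535.714ms (6/7)
9. 4821.429ms @ 54/7 + 535.714ms (6/7)
10. 5357.143ms @ 60/7 + 535.714ms (6/7)
11. 5892.857ms @ 66/7 + 535.714ms (6/7)
12. 6428.571ms @ 72/7 + 535.714ms (6/7)
13. 6964.286ms @ 78/7 + 535.714ms (6/7)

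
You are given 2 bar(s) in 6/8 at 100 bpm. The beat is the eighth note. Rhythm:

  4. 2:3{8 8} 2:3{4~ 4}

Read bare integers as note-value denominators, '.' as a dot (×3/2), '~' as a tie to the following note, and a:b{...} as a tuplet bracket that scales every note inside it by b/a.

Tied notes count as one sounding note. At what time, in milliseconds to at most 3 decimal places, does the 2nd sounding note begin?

note 2 onset = 3b = 1800.0ms

1. 0.0ms @ 0 + 1800.0ms (3)
2. 1800.0ms @ 3 + 900.0ms (3/2)
3. 2700.0ms @ 9/2 + 900.0ms (3/2)
4. 3600.0ms @ 6 + 3600.0ms (6)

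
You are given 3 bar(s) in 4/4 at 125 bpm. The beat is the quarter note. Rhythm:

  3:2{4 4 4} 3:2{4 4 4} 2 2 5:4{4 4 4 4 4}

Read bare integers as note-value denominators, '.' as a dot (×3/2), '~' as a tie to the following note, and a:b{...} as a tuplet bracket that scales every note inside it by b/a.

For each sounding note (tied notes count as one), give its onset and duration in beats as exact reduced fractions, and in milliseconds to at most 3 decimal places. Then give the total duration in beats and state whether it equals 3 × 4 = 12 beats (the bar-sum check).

1) 0.0ms=0b +320.0ms=2/3b
2) 320.0ms=2/3b +320.0ms=2/3b
3) 640.0ms=4/3b +320.0ms=2/3b
4) 960.0ms=2b +320.0ms=2/3b
5) 1280.0ms=8/3b +320.0ms=2/3b
6) 1600.0ms=10/3b +320.0ms=2/3b
7) 1920.0ms=4b +960.0ms=2b
8) 2880.0ms=6b +960.0ms=2b
9) 3840.0ms=8b +384.0ms=4/5b
10) 4224.0ms=44/5b +384.0ms=4/5b
11) 4608.0ms=48/5b +384.0ms=4/5b
12) 4992.0ms=52/5b +384.0ms=4/5b
13) 5376.0ms=56/5b +384.0ms=4/5b
Σ=12b of 12 (125bpm 4/4) — PASS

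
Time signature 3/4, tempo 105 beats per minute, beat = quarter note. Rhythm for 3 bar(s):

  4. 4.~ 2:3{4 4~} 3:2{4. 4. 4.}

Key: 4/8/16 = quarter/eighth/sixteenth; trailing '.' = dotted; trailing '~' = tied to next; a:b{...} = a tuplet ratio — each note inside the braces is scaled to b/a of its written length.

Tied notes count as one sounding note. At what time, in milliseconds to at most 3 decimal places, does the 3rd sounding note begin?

1. 0.0ms @ 0 + 857.143ms (3/2)
2. 857.143ms @ 3/2 + 1714.286ms (3)
3. 2571.429ms @ 9/2 + 1428.571ms (5/2)
4. 4000.0ms @ 7 + 571.429ms (1)
5. 4571.429ms @ 8 + 571.429ms (1)

note 3 onset = 9/2b = 2571.429ms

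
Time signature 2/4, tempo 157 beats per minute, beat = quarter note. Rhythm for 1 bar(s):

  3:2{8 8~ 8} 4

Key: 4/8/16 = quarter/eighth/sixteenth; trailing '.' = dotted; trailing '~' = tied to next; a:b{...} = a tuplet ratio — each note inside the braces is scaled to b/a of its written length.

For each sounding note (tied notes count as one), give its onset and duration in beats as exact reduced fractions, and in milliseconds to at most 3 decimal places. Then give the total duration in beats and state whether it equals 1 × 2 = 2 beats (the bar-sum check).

1) 0.0ms=0b +127.389ms=1/3b
2) 127.389ms=1/3b +254.777ms=2/3b
3) 382.166ms=1b +382.166ms=1b
Σ=2b of 2 (157bpm 2/4) — PASS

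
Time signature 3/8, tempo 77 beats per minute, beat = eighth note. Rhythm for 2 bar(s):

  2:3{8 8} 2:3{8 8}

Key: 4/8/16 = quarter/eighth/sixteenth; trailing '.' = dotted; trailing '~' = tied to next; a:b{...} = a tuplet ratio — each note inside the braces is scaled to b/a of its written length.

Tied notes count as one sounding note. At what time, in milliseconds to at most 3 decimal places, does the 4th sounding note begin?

1. 0.0ms @ 0 + 1168.831ms (3/2)
2. 1168.831ms @ 3/2 + 1168.831ms (3/2)
3. 2337.662ms @ 3 + 1168.831ms (3/2)
4. 3506.494ms @ 9/2 + 1168.831ms (3/2)

note 4 onset = 9/2b = 3506.494ms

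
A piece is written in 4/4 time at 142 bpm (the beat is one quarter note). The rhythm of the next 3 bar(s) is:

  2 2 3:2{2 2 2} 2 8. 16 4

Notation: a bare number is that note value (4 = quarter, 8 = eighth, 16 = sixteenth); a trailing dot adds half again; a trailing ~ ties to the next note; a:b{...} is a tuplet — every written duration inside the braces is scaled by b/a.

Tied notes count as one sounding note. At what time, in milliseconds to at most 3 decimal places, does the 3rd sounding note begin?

1. 0.0ms @ 0 + 845.07ms (2)
2. 845.07ms @ 2 + 845.07ms (2)
3. 1690.141ms @ 4 + 563.38ms (4/3)
4. 2253.521ms @ 16/3 + 563.38ms (4/3)
5. 2816.901ms @ 20/3 + 563.38ms (4/3)
6. 3380.282ms @ 8 + 845.07ms (2)
7. 4225.352ms @ 10 + 316.901ms (3/4)
8. 4542.254ms @ 43/4 + 105.634ms (1/4)
9. 4647.887ms @ 11 + 422.535ms (1)

note 3 onset = 4b = 1690.141ms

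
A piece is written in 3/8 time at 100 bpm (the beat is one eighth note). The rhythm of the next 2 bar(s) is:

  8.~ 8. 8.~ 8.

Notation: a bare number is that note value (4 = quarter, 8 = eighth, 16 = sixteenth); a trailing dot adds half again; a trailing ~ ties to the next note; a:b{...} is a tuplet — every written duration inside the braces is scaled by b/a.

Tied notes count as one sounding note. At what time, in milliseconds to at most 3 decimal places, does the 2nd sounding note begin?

note 2 onset = 3b = 1800.0ms

1. 0.0ms @ 0 + 1800.0ms (3)
2. 1800.0ms @ 3 + 1800.0ms (3)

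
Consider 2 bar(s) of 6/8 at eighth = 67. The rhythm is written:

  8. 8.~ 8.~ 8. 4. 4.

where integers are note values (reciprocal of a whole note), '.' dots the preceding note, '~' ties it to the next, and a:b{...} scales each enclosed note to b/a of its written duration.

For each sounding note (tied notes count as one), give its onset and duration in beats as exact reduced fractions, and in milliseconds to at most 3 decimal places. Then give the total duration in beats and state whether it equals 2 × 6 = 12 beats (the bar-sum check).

1) 0.0ms=0b +1343.284ms=3/2b
2) 1343.284ms=3/2b +4029.851ms=9/2b
3) 5373.134ms=6b +2686.567ms=3b
4) 8059.701ms=9b +2686.567ms=3b
Σ=12b of 12 (67bpm 6/8) — PASS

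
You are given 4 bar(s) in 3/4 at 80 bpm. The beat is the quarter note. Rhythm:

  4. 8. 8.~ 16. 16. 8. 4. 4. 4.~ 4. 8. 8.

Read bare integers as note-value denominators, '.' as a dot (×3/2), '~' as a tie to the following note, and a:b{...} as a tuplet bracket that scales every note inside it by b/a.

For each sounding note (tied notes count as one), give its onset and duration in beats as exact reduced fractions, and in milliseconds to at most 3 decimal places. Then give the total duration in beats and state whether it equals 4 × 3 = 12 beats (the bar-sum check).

1) 0.0ms=0b +1125.0ms=3/2b
2) 1125.0ms=3/2b +562.5ms=3/4b
3) 1687.5ms=9/4b +843.75ms=9/8b
4) 2531.25ms=27/8b +281.25ms=3/8b
5) 2812.5ms=15/4b +562.5ms=3/4b
6) 3375.0ms=9/2b +1125.0ms=3/2b
7) 4500.0ms=6b +1125.0ms=3/2b
8) 5625.0ms=15/2b +2250.0ms=3b
9) 7875.0ms=21/2b +562.5ms=3/4b
10) 8437.5ms=45/4b +562.5ms=3/4b
Σ=12b of 12 (80bpm 3/4) — PASS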